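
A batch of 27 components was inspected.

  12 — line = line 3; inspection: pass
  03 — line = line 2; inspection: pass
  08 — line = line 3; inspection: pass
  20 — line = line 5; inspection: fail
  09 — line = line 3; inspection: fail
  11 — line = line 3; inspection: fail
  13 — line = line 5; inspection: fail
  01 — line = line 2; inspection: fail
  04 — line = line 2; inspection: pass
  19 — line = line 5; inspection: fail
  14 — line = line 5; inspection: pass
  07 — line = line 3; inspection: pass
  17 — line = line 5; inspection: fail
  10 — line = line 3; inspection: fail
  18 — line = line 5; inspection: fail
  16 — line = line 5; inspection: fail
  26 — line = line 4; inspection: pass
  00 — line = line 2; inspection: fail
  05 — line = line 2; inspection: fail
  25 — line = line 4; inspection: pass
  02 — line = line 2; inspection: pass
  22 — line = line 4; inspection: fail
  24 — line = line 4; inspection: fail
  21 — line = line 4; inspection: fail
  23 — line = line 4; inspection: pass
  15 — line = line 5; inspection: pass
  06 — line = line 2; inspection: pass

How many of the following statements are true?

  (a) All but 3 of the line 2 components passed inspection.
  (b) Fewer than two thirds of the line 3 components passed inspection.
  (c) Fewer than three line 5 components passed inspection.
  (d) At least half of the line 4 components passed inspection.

(a) line 2: |A| = 7, |A ∩ B| = 4; needs |A ∖ B| = 3 — true.
(b) line 3: |A| = 6, |A ∩ B| = 3; needs |A ∩ B| / |A| < 2/3 — true.
(c) line 5: |A| = 8, |A ∩ B| = 2; needs |A ∩ B| < 3 — true.
(d) line 4: |A| = 6, |A ∩ B| = 3; needs |A ∩ B| ≥ |A ∖ B| — true.

4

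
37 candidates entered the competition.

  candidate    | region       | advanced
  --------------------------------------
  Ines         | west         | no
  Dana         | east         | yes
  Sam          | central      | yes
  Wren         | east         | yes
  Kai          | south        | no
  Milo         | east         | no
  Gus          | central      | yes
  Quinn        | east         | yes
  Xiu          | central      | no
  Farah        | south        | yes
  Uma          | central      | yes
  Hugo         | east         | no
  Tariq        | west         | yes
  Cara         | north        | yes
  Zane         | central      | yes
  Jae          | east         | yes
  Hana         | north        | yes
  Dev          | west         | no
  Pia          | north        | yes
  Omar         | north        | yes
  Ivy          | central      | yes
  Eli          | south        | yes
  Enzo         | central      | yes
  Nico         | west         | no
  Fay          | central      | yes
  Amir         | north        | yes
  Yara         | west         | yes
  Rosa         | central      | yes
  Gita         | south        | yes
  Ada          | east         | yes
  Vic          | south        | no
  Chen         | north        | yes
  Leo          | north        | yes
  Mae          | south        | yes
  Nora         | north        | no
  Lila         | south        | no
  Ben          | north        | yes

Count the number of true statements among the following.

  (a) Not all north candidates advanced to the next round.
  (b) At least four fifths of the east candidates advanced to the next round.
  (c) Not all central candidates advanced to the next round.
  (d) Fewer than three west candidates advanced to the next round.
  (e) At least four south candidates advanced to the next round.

4

(a) north: |A| = 9, |A ∩ B| = 8; needs A ⊄ B (|A ∖ B| ≥ 1) — true.
(b) east: |A| = 7, |A ∩ B| = 5; needs |A ∩ B| / |A| ≥ 4/5 — false.
(c) central: |A| = 9, |A ∩ B| = 8; needs A ⊄ B (|A ∖ B| ≥ 1) — true.
(d) west: |A| = 5, |A ∩ B| = 2; needs |A ∩ B| < 3 — true.
(e) south: |A| = 7, |A ∩ B| = 4; needs |A ∩ B| ≥ 4 — true.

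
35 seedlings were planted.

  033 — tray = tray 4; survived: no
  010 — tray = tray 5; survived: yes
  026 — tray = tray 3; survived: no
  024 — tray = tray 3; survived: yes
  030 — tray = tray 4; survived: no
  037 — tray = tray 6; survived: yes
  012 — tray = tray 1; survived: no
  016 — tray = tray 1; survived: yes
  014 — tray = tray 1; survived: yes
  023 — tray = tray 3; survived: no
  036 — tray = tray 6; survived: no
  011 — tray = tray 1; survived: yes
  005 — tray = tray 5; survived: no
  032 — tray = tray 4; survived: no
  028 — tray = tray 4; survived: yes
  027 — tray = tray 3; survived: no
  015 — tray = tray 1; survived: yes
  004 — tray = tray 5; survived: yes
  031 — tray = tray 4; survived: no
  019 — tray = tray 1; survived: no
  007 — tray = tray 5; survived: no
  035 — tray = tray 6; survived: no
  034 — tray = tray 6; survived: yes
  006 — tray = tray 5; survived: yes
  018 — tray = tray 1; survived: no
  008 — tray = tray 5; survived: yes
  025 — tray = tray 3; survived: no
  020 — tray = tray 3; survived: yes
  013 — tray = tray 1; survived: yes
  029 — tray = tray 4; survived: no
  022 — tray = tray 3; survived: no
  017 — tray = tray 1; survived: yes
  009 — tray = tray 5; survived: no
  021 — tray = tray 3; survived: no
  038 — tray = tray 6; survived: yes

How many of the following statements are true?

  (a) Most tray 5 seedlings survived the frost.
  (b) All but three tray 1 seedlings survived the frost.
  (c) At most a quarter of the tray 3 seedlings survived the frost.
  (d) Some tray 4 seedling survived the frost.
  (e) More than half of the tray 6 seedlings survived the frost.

(a) tray 5: |A| = 7, |A ∩ B| = 4; needs |A ∩ B| > |A ∖ B| — true.
(b) tray 1: |A| = 9, |A ∩ B| = 6; needs |A ∖ B| = 3 — true.
(c) tray 3: |A| = 8, |A ∩ B| = 2; needs |A ∩ B| / |A| ≤ 1/4 — true.
(d) tray 4: |A| = 6, |A ∩ B| = 1; needs A ∩ B ≠ ∅ (|A ∩ B| ≥ 1) — true.
(e) tray 6: |A| = 5, |A ∩ B| = 3; needs |A ∩ B| > |A ∖ B| — true.

5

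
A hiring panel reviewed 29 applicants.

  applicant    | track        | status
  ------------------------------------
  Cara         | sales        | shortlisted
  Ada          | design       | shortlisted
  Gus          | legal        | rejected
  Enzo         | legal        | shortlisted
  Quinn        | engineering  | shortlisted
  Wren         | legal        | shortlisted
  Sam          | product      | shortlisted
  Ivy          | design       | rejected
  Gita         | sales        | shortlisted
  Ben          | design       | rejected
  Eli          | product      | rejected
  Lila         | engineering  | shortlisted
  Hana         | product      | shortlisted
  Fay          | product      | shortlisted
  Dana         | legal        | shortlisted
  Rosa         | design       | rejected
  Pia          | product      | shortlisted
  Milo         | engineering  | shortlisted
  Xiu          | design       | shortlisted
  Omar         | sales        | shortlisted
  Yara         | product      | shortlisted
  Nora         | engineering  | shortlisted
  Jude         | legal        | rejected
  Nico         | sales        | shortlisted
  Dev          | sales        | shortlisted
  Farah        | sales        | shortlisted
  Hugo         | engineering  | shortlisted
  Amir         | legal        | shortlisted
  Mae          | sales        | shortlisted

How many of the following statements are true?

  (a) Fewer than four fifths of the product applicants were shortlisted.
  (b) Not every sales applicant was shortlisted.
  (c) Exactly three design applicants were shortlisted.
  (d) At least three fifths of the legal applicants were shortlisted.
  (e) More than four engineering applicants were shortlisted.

(a) product: |A| = 6, |A ∩ B| = 5; needs |A ∩ B| / |A| < 4/5 — false.
(b) sales: |A| = 7, |A ∩ B| = 7; needs A ⊄ B (|A ∖ B| ≥ 1) — false.
(c) design: |A| = 5, |A ∩ B| = 2; needs |A ∩ B| = 3 — false.
(d) legal: |A| = 6, |A ∩ B| = 4; needs |A ∩ B| / |A| ≥ 3/5 — true.
(e) engineering: |A| = 5, |A ∩ B| = 5; needs |A ∩ B| > 4 — true.

2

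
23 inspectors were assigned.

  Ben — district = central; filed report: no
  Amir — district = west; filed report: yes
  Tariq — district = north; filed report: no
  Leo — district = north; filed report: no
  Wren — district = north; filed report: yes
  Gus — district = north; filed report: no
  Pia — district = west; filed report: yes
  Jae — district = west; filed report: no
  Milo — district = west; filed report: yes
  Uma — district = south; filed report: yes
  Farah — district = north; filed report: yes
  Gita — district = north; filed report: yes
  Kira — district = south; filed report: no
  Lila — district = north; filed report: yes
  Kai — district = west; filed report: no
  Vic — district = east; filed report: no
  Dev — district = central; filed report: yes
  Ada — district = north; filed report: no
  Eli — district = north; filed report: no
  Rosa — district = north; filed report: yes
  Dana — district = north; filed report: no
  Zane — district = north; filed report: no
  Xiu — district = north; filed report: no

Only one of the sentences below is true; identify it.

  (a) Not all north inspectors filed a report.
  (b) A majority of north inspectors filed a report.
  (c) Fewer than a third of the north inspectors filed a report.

|A| = 13, |A ∩ B| = 5, |A ∖ B| = 8.
(a) requires A ⊄ B (|A ∖ B| ≥ 1): true.
(b) requires |A ∩ B| > |A ∖ B|: false.
(c) requires |A ∩ B| / |A| < 1/3: false.

(a)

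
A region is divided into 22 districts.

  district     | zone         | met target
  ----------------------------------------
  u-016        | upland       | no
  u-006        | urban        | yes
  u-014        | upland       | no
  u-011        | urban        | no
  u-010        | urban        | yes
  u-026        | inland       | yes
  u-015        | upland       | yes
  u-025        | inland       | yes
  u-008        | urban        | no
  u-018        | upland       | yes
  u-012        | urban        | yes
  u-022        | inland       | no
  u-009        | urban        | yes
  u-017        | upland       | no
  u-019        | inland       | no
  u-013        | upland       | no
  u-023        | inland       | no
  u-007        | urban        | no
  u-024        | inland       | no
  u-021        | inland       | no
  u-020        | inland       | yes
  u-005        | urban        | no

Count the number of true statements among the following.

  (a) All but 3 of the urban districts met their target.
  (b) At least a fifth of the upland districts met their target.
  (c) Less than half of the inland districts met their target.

2

(a) urban: |A| = 8, |A ∩ B| = 4; needs |A ∖ B| = 3 — false.
(b) upland: |A| = 6, |A ∩ B| = 2; needs |A ∩ B| / |A| ≥ 1/5 — true.
(c) inland: |A| = 8, |A ∩ B| = 3; needs |A ∩ B| < |A ∖ B| — true.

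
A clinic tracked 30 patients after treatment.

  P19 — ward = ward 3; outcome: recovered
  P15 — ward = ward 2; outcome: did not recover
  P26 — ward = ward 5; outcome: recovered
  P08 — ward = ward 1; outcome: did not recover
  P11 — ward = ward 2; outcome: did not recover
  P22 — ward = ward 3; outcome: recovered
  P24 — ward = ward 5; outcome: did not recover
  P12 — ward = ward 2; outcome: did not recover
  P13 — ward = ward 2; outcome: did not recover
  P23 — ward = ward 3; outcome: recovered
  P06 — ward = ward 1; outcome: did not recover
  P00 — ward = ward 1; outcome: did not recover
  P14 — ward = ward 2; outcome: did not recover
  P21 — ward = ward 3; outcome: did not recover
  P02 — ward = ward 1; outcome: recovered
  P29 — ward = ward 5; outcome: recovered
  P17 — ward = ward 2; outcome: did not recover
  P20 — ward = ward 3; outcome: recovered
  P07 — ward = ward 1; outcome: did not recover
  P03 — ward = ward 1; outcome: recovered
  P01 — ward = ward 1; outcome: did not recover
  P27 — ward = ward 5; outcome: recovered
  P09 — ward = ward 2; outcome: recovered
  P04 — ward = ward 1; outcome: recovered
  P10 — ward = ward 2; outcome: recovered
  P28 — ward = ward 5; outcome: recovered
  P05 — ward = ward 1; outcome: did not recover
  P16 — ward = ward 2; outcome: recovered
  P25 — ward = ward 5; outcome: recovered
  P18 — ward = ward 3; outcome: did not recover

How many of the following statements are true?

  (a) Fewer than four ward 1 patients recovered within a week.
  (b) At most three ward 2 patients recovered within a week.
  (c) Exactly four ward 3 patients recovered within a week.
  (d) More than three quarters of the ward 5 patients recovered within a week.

4

(a) ward 1: |A| = 9, |A ∩ B| = 3; needs |A ∩ B| < 4 — true.
(b) ward 2: |A| = 9, |A ∩ B| = 3; needs |A ∩ B| ≤ 3 — true.
(c) ward 3: |A| = 6, |A ∩ B| = 4; needs |A ∩ B| = 4 — true.
(d) ward 5: |A| = 6, |A ∩ B| = 5; needs |A ∩ B| / |A| > 3/4 — true.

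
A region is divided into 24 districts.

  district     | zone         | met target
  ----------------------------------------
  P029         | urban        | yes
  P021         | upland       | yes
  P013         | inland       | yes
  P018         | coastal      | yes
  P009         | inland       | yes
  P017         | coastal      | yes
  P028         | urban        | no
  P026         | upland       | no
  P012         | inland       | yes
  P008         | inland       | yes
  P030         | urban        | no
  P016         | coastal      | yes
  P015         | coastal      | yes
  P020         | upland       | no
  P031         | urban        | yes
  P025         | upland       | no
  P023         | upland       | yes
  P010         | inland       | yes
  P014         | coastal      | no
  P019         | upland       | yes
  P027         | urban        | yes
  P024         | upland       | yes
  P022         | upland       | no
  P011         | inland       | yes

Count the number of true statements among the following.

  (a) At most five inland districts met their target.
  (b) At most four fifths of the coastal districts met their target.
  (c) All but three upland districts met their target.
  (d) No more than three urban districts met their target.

(a) inland: |A| = 6, |A ∩ B| = 6; needs |A ∩ B| ≤ 5 — false.
(b) coastal: |A| = 5, |A ∩ B| = 4; needs |A ∩ B| / |A| ≤ 4/5 — true.
(c) upland: |A| = 8, |A ∩ B| = 4; needs |A ∖ B| = 3 — false.
(d) urban: |A| = 5, |A ∩ B| = 3; needs |A ∩ B| ≤ 3 — true.

2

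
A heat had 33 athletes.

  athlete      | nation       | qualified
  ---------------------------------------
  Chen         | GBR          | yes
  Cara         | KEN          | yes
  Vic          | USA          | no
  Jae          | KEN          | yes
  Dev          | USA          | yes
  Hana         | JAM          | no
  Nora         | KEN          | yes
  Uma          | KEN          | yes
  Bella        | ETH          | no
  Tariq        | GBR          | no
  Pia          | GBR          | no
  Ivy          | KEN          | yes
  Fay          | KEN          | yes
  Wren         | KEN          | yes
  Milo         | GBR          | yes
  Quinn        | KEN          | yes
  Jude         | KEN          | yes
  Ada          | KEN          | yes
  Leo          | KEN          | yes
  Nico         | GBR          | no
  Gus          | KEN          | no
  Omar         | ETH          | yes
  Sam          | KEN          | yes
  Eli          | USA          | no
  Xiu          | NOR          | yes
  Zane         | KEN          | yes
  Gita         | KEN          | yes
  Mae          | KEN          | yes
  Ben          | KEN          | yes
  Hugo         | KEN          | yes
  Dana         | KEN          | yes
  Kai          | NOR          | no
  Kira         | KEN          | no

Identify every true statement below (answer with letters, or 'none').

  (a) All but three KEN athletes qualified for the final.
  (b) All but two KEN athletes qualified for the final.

(b)

|A| = 20, |A ∩ B| = 18, |A ∖ B| = 2.
(a) |A ∖ B| = 3: fails.
(b) |A ∖ B| = 2: holds.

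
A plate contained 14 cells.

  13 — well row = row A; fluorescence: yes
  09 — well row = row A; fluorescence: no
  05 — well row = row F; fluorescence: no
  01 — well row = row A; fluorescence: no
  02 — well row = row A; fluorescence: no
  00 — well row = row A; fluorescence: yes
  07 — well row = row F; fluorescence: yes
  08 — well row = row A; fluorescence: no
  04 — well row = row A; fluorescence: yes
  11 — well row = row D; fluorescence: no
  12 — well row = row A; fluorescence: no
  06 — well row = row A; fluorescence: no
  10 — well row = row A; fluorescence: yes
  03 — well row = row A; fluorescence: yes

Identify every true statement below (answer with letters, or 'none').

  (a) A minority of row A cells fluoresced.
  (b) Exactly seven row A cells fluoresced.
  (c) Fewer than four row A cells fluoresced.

(a)

|A| = 11, |A ∩ B| = 5, |A ∖ B| = 6.
(a) |A ∩ B| < |A ∖ B|: holds.
(b) |A ∩ B| = 7: fails.
(c) |A ∩ B| < 4: fails.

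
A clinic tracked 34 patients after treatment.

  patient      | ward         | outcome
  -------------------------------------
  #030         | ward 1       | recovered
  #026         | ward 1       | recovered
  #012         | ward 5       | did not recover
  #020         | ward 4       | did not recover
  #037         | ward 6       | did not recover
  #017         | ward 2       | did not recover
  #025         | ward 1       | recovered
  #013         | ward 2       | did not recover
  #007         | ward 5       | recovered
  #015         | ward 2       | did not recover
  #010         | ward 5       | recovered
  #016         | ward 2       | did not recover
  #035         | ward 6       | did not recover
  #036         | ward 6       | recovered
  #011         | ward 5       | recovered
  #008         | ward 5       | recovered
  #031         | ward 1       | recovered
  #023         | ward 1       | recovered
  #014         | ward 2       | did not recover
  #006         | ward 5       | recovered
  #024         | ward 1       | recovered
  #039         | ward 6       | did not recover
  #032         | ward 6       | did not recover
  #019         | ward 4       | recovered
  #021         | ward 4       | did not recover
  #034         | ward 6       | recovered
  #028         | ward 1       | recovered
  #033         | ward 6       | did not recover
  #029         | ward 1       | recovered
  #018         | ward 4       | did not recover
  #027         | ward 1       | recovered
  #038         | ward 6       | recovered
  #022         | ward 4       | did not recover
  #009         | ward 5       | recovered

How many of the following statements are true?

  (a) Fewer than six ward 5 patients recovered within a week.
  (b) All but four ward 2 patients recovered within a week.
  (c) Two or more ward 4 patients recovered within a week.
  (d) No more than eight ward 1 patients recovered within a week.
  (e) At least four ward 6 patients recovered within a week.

0

(a) ward 5: |A| = 7, |A ∩ B| = 6; needs |A ∩ B| < 6 — false.
(b) ward 2: |A| = 5, |A ∩ B| = 0; needs |A ∖ B| = 4 — false.
(c) ward 4: |A| = 5, |A ∩ B| = 1; needs |A ∩ B| ≥ 2 — false.
(d) ward 1: |A| = 9, |A ∩ B| = 9; needs |A ∩ B| ≤ 8 — false.
(e) ward 6: |A| = 8, |A ∩ B| = 3; needs |A ∩ B| ≥ 4 — false.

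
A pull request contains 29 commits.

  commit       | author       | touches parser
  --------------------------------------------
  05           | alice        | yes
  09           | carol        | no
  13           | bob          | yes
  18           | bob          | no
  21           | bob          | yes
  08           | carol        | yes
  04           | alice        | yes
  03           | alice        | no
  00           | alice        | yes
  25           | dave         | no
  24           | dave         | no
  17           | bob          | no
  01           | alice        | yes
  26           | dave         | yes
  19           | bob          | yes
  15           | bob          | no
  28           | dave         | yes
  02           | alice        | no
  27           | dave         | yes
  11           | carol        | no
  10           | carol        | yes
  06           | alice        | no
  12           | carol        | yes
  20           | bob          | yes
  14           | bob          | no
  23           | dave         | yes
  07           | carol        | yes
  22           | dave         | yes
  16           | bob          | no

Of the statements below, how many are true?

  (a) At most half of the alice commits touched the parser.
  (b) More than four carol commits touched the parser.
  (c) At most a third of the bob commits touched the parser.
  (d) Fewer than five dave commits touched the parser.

(a) alice: |A| = 7, |A ∩ B| = 4; needs |A ∩ B| ≤ |A ∖ B| — false.
(b) carol: |A| = 6, |A ∩ B| = 4; needs |A ∩ B| > 4 — false.
(c) bob: |A| = 9, |A ∩ B| = 4; needs |A ∩ B| / |A| ≤ 1/3 — false.
(d) dave: |A| = 7, |A ∩ B| = 5; needs |A ∩ B| < 5 — false.

0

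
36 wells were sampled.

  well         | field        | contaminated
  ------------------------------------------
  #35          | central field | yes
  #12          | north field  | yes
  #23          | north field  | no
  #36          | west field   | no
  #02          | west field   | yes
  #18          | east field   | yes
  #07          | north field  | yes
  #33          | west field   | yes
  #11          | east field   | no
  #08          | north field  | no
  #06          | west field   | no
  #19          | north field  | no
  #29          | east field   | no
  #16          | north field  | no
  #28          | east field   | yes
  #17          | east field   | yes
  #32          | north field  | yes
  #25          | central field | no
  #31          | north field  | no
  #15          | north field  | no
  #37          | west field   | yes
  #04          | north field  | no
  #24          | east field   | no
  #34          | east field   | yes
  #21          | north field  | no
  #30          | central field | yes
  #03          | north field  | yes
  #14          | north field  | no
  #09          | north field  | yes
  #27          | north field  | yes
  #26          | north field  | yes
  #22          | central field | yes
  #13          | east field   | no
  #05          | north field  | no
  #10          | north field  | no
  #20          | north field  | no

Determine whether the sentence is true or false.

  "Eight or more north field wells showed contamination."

Truth condition: |A ∩ B| ≥ 8.
|A| = 19, |A ∩ B| = 7, |A ∖ B| = 12.
|A ∩ B| = 7, so the statement is false.

False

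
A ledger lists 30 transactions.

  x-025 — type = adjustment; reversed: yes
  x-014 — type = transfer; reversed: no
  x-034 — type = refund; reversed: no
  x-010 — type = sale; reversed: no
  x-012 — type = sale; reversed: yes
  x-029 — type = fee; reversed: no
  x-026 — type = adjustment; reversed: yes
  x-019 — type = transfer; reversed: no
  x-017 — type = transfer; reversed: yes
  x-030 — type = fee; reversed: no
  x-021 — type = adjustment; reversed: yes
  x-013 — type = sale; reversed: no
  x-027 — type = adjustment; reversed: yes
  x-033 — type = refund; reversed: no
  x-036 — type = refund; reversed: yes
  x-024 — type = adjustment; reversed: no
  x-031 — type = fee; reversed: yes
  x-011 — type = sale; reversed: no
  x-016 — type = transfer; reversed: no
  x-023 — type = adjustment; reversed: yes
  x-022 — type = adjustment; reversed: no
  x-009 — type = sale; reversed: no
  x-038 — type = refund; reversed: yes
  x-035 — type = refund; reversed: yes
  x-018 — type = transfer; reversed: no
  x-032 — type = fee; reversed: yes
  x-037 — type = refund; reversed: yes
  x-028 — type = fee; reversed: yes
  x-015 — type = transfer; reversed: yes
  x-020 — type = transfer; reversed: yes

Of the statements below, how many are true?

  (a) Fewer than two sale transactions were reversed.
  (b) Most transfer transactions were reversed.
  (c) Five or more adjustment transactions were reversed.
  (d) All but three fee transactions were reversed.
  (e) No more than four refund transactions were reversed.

(a) sale: |A| = 5, |A ∩ B| = 1; needs |A ∩ B| < 2 — true.
(b) transfer: |A| = 7, |A ∩ B| = 3; needs |A ∩ B| > |A ∖ B| — false.
(c) adjustment: |A| = 7, |A ∩ B| = 5; needs |A ∩ B| ≥ 5 — true.
(d) fee: |A| = 5, |A ∩ B| = 3; needs |A ∖ B| = 3 — false.
(e) refund: |A| = 6, |A ∩ B| = 4; needs |A ∩ B| ≤ 4 — true.

3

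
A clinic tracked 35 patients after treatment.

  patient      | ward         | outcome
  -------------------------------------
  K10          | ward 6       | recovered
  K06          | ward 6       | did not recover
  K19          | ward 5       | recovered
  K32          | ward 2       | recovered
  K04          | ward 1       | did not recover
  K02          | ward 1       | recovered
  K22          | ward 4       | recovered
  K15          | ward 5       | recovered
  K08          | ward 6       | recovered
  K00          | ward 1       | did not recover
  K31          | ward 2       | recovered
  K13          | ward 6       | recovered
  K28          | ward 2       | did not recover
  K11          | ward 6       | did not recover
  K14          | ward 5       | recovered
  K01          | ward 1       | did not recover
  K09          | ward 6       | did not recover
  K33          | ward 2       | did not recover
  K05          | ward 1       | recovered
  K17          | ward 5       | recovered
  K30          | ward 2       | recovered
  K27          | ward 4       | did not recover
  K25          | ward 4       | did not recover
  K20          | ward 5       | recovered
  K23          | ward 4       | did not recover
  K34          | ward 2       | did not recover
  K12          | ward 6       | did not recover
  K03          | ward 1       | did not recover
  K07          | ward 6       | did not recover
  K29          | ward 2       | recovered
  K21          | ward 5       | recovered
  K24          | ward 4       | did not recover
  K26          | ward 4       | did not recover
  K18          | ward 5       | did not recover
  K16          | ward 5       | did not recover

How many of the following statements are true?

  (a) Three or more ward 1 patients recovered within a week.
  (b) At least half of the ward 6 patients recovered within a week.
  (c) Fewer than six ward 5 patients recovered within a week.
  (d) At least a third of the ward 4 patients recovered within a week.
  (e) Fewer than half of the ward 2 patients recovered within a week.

0

(a) ward 1: |A| = 6, |A ∩ B| = 2; needs |A ∩ B| ≥ 3 — false.
(b) ward 6: |A| = 8, |A ∩ B| = 3; needs |A ∩ B| ≥ |A ∖ B| — false.
(c) ward 5: |A| = 8, |A ∩ B| = 6; needs |A ∩ B| < 6 — false.
(d) ward 4: |A| = 6, |A ∩ B| = 1; needs |A ∩ B| / |A| ≥ 1/3 — false.
(e) ward 2: |A| = 7, |A ∩ B| = 4; needs |A ∩ B| < |A ∖ B| — false.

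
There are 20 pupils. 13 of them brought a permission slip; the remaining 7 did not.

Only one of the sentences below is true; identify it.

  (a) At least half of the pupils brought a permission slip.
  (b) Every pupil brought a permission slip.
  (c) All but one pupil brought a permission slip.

(a)

|A| = 20, |A ∩ B| = 13, |A ∖ B| = 7.
(a) requires |A ∩ B| ≥ |A ∖ B|: true.
(b) requires A ⊆ B, i.e. every element of A is in B (|A ∖ B| = 0): false.
(c) requires |A ∖ B| = 1: false.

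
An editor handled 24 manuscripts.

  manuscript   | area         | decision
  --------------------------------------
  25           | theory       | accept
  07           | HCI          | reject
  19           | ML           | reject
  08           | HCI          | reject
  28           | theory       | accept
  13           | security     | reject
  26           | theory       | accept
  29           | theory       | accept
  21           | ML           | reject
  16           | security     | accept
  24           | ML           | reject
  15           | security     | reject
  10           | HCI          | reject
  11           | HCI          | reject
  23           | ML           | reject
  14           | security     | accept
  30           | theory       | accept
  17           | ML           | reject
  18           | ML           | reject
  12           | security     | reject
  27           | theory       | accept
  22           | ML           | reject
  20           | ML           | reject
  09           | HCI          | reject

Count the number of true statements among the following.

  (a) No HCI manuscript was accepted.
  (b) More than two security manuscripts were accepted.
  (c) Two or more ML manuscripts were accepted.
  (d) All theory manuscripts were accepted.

2

(a) HCI: |A| = 5, |A ∩ B| = 0; needs A ∩ B = ∅ (|A ∩ B| = 0) — true.
(b) security: |A| = 5, |A ∩ B| = 2; needs |A ∩ B| > 2 — false.
(c) ML: |A| = 8, |A ∩ B| = 0; needs |A ∩ B| ≥ 2 — false.
(d) theory: |A| = 6, |A ∩ B| = 6; needs A ⊆ B, i.e. every element of A is in B (|A ∖ B| = 0) — true.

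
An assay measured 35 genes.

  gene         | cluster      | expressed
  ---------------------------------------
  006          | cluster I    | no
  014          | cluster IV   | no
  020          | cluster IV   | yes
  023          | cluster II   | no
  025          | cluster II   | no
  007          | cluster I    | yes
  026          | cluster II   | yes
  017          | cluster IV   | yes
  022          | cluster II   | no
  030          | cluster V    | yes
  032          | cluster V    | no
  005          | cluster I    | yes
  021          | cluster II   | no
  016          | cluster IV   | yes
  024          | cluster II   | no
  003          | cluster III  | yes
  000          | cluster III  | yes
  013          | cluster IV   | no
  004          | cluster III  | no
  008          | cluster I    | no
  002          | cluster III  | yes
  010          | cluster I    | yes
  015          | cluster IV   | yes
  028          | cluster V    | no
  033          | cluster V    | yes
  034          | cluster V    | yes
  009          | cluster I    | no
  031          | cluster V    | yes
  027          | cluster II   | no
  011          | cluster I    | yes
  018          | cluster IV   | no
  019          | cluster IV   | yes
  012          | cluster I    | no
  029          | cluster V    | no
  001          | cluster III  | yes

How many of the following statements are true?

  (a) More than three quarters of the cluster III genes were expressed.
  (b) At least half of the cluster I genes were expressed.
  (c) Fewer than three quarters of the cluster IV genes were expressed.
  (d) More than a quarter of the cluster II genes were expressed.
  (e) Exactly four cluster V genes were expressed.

4

(a) cluster III: |A| = 5, |A ∩ B| = 4; needs |A ∩ B| / |A| > 3/4 — true.
(b) cluster I: |A| = 8, |A ∩ B| = 4; needs |A ∩ B| ≥ |A ∖ B| — true.
(c) cluster IV: |A| = 8, |A ∩ B| = 5; needs |A ∩ B| / |A| < 3/4 — true.
(d) cluster II: |A| = 7, |A ∩ B| = 1; needs |A ∩ B| / |A| > 1/4 — false.
(e) cluster V: |A| = 7, |A ∩ B| = 4; needs |A ∩ B| = 4 — true.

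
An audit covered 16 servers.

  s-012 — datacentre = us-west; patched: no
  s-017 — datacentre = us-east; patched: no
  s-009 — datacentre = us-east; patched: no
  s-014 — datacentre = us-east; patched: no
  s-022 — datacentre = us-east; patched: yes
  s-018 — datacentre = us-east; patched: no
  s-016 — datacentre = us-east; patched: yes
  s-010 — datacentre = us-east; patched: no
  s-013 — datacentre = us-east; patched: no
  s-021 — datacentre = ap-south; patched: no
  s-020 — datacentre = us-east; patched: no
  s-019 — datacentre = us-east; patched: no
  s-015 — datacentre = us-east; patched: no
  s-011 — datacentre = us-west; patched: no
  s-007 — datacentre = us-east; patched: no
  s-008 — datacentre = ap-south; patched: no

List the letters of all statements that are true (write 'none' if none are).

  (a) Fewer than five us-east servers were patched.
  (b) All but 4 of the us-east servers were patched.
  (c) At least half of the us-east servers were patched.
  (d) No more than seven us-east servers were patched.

(a), (d)

|A| = 12, |A ∩ B| = 2, |A ∖ B| = 10.
(a) |A ∩ B| < 5: holds.
(b) |A ∖ B| = 4: fails.
(c) |A ∩ B| ≥ |A ∖ B|: fails.
(d) |A ∩ B| ≤ 7: holds.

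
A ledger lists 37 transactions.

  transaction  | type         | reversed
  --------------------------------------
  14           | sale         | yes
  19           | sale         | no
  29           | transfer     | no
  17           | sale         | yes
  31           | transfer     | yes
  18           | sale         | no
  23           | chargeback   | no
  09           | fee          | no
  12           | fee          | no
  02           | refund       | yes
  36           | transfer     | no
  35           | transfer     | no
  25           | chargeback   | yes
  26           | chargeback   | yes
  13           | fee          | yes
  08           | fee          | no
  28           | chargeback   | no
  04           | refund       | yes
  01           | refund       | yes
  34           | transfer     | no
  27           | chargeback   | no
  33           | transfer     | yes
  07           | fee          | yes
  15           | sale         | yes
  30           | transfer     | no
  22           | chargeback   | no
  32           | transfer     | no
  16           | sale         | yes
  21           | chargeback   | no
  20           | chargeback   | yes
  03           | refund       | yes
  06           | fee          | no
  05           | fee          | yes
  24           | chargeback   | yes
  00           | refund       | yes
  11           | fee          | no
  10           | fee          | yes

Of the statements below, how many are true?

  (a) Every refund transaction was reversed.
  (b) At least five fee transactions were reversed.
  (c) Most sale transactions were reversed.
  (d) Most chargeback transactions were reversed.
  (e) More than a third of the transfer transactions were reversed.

(a) refund: |A| = 5, |A ∩ B| = 5; needs A ⊆ B, i.e. every element of A is in B (|A ∖ B| = 0) — true.
(b) fee: |A| = 9, |A ∩ B| = 4; needs |A ∩ B| ≥ 5 — false.
(c) sale: |A| = 6, |A ∩ B| = 4; needs |A ∩ B| > |A ∖ B| — true.
(d) chargeback: |A| = 9, |A ∩ B| = 4; needs |A ∩ B| > |A ∖ B| — false.
(e) transfer: |A| = 8, |A ∩ B| = 2; needs |A ∩ B| / |A| > 1/3 — false.

2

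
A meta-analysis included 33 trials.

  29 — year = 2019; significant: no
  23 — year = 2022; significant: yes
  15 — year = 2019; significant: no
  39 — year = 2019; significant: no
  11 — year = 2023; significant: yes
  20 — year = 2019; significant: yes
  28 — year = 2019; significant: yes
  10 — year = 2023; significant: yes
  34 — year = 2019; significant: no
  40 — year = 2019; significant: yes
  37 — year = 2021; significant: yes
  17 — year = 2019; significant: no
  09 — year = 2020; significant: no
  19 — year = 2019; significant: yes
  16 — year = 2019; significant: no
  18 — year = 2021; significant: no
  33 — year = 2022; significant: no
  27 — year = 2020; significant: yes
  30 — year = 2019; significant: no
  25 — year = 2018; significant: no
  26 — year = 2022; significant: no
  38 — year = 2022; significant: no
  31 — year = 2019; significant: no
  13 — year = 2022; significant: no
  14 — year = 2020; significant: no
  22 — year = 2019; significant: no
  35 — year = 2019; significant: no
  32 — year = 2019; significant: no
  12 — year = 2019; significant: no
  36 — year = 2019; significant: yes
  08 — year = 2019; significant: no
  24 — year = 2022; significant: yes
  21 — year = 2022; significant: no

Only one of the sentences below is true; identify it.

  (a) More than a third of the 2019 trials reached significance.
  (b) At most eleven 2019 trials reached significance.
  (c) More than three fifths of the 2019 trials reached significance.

|A| = 18, |A ∩ B| = 5, |A ∖ B| = 13.
(a) requires |A ∩ B| / |A| > 1/3: false.
(b) requires |A ∩ B| ≤ 11: true.
(c) requires |A ∩ B| / |A| > 3/5: false.

(b)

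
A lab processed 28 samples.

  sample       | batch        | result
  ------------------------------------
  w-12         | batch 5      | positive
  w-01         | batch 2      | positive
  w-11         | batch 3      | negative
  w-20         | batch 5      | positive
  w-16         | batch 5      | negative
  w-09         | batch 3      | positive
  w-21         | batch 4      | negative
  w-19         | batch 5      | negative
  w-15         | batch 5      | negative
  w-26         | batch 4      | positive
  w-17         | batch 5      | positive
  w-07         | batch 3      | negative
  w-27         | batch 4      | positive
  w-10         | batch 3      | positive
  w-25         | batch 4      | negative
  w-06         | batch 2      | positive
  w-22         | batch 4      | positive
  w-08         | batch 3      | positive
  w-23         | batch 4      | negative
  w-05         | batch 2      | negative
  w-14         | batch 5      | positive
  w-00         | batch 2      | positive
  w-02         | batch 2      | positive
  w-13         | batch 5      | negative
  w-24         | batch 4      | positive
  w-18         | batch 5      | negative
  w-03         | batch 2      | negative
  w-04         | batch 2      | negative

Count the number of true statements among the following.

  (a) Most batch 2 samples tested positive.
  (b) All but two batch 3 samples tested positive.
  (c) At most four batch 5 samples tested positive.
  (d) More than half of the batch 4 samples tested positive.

4

(a) batch 2: |A| = 7, |A ∩ B| = 4; needs |A ∩ B| > |A ∖ B| — true.
(b) batch 3: |A| = 5, |A ∩ B| = 3; needs |A ∖ B| = 2 — true.
(c) batch 5: |A| = 9, |A ∩ B| = 4; needs |A ∩ B| ≤ 4 — true.
(d) batch 4: |A| = 7, |A ∩ B| = 4; needs |A ∩ B| > |A ∖ B| — true.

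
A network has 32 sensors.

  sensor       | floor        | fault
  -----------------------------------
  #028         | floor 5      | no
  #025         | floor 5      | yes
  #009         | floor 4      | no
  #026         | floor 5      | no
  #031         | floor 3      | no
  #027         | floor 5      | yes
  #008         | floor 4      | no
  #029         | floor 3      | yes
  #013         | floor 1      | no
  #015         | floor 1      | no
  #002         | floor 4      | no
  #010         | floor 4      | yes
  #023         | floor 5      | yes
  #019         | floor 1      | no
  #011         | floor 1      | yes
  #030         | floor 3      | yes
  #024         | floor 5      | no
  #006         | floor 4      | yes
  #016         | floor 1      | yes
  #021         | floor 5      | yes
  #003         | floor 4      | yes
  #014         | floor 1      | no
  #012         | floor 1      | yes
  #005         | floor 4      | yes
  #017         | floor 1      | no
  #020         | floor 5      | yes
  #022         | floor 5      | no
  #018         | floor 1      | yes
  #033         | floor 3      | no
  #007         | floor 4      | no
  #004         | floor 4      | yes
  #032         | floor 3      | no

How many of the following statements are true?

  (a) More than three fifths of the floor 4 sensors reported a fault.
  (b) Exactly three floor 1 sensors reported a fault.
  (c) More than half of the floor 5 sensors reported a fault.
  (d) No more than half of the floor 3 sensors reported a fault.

2

(a) floor 4: |A| = 9, |A ∩ B| = 5; needs |A ∩ B| / |A| > 3/5 — false.
(b) floor 1: |A| = 9, |A ∩ B| = 4; needs |A ∩ B| = 3 — false.
(c) floor 5: |A| = 9, |A ∩ B| = 5; needs |A ∩ B| > |A ∖ B| — true.
(d) floor 3: |A| = 5, |A ∩ B| = 2; needs |A ∩ B| ≤ |A ∖ B| — true.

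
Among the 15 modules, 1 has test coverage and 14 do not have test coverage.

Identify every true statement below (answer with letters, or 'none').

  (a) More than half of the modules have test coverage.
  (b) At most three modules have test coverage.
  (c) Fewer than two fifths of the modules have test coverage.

(b), (c)

|A| = 15, |A ∩ B| = 1, |A ∖ B| = 14.
(a) |A ∩ B| > |A ∖ B|: fails.
(b) |A ∩ B| ≤ 3: holds.
(c) |A ∩ B| / |A| < 2/5: holds.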